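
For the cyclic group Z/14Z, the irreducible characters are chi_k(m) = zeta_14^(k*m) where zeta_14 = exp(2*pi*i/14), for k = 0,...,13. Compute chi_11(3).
chi_11(3) = zeta_14^33 = exp(5*I*pi/7)

Proof sketch: chi_11(3) = zeta_14^(11*3) = zeta_14^33. Since zeta_14^14 = 1, this equals zeta_14^5 = exp(2*pi*i*5/14) = exp(5*I*pi/7).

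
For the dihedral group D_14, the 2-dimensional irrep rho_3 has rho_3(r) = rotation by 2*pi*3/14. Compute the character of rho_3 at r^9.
chi_{rho_3}(r^9) = 2*cos(2*pi*3*9/14) = 2*cos(pi/7)

Justification: rho_3(r^9) is rotation by angle 2*pi*3*9/14, whose trace is 2*cos(2*pi*3*9/14) = 2*cos(pi/7).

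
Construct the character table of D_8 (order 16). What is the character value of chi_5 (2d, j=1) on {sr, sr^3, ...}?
Conjugacy classes: {e} of size 1, {r^4} of size 1, {r^1, r^7} of size 2, {r^2, r^6} of size 2, {r^3, r^5} of size 2, {s, sr^2, ...} of size 4, {sr, sr^3, ...} of size 4.
Character table:
  irrep \ class              {e} (size 1)  {r^4} (size 1)  {r^1, r^7} (size 2)  {r^2, r^6} (size 2)  {r^3, r^5} (size 2)  {s, sr^2, ...} (size 4)  {sr, sr^3, ...} (size 4)
  chi_1 (triv)               1             1               1                    1                    1                    1                        1                       
  chi_2 (sign: r->1, s->-1)  1             1               1                    1                    1                    -1                       -1                      
  chi_3 (r->-1, s->1)        1             1               -1                   1                    -1                   1                        -1                      
  chi_4 (r->-1, s->-1)       1             1               -1                   1                    -1                   -1                       1                       
  chi_5 (2d, j=1)            2             -2              sqrt(2)              0                    -sqrt(2)             0                        0                       
  chi_6 (2d, j=2)            2             2               0                    -2                   0                    0                        0                       
  chi_7 (2d, j=3)            2             -2              -sqrt(2)             0                    sqrt(2)              0                        0                       

Spot check: chi_5 (2d, j=1) on {sr, sr^3, ...} = 0.

Details: D_8 has order 2*8 = 16 with 7 conjugacy classes, hence 7 irreducibles. Sum of squared dims 1 + 1 + 1 + 1 + 4 + 4 + 4 = 16 = |G|. Linear characters come from the abelianisation; the 2-dimensional irreps have character r^k -> 2*cos(2*pi*j*k/8), reflections -> 0.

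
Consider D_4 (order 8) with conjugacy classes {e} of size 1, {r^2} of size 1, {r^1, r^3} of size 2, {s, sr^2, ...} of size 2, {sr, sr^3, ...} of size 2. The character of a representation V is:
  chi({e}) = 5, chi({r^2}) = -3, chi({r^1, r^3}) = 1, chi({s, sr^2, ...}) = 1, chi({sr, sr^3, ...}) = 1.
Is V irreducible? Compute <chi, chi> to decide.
Not irreducible (reducible): <chi, chi> = 5 > 1.

Working: <chi, chi> = (1/|G|) sum_C |C| * |chi(C)|^2 = (1/8)[1*|5|^2 + 1*|-3|^2 + 2*|1|^2 + 2*|1|^2 + 2*|1|^2]
  = (1/8)[(25) + (9) + (2) + (2) + (2)] = 40/8 = 5.
A character is irreducible iff <chi, chi> = 1, so this representation is reducible.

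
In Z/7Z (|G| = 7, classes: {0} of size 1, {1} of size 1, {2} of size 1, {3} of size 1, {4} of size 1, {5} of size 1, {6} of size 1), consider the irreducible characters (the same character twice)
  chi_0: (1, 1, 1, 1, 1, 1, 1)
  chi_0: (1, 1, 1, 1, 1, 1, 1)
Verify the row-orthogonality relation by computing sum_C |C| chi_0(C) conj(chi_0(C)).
Sum = 7 = |G| = 7; so <chi_0, chi_0> = 1 (norm-1 confirms irreducibility).

Solution. Compute term by term over conjugacy classes (|C| * chi_0(C) * conj(chi_0(C))):
  1*(1)*conj(1) + 1*(1)*conj(1) + 1*(1)*conj(1) + 1*(1)*conj(1) + 1*(1)*conj(1) + 1*(1)*conj(1) + 1*(1)*conj(1)
  = (1) + (1) + (1) + (1) + (1) + (1) + (1)
  = 7.
(Exp terms are combined using exp(i*s)*conj(exp(i*t)) = exp(i*(s-t)), and sums of them are collapsed using the identity that for every m > 1 the m distinct m-th roots of unity sum to 0, e.g. 1 + exp(2*I*pi/3) + exp(-2*I*pi/3) = 0.)
Dividing by |G| = 7 gives 7/7 = 1, matching the row-orthogonality relation <chi_0, chi_0> = [chi_0 = chi_0].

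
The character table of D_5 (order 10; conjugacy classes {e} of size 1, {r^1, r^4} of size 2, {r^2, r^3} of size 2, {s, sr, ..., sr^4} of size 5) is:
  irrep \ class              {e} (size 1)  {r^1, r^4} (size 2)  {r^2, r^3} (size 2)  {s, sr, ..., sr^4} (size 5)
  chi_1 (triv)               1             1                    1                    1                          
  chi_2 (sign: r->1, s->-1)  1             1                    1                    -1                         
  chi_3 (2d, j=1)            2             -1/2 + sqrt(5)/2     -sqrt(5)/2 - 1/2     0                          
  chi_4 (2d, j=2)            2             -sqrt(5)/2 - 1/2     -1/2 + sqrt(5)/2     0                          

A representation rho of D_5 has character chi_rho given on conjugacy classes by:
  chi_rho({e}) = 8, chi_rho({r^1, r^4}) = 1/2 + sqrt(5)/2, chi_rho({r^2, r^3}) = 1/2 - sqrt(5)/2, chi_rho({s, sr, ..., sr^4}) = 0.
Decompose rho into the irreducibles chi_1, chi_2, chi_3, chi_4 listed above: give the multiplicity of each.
Multiplicities: chi_1: 1, chi_2: 1, chi_3: 2, chi_4: 1.

Use <chi_rho, chi> = (1/|G|) sum_C |C| * chi_rho(C) * conj(chi(C)) with |G| = 10 for each irreducible chi in the table:
  <chi_rho, chi_1> = (1/10)[1*(8)*conj(1) + 2*(1/2 + sqrt(5)/2)*conj(1) + 2*(1/2 - sqrt(5)/2)*conj(1) + 5*(0)*conj(1)]
      = (1/10)[(8) + (1 + sqrt(5)) + (1 - sqrt(5)) + (0)] = 10/10 = 1
  <chi_rho, chi_2> = (1/10)[1*(8)*conj(1) + 2*(1/2 + sqrt(5)/2)*conj(1) + 2*(1/2 - sqrt(5)/2)*conj(1) + 5*(0)*conj(-1)]
      = (1/10)[(8) + (1 + sqrt(5)) + (1 - sqrt(5)) + (0)] = 10/10 = 1
  <chi_rho, chi_3> = (1/10)[1*(8)*conj(2) + 2*(1/2 + sqrt(5)/2)*conj(-1/2 + sqrt(5)/2) + 2*(1/2 - sqrt(5)/2)*conj(-sqrt(5)/2 - 1/2) + 5*(0)*conj(0)]
      = (1/10)[(16) + (2) + (2) + (0)] = 20/10 = 2
  <chi_rho, chi_4> = (1/10)[1*(8)*conj(2) + 2*(1/2 + sqrt(5)/2)*conj(-sqrt(5)/2 - 1/2) + 2*(1/2 - sqrt(5)/2)*conj(-1/2 + sqrt(5)/2) + 5*(0)*conj(0)]
      = (1/10)[(16) + (-3 - sqrt(5)) + (-3 + sqrt(5)) + (0)] = 10/10 = 1
Dimension check: dim(rho) = sum (mult * dim) = 1*1 + 1*1 + 2*2 + 1*2 = 8 = chi_rho(e) = 8.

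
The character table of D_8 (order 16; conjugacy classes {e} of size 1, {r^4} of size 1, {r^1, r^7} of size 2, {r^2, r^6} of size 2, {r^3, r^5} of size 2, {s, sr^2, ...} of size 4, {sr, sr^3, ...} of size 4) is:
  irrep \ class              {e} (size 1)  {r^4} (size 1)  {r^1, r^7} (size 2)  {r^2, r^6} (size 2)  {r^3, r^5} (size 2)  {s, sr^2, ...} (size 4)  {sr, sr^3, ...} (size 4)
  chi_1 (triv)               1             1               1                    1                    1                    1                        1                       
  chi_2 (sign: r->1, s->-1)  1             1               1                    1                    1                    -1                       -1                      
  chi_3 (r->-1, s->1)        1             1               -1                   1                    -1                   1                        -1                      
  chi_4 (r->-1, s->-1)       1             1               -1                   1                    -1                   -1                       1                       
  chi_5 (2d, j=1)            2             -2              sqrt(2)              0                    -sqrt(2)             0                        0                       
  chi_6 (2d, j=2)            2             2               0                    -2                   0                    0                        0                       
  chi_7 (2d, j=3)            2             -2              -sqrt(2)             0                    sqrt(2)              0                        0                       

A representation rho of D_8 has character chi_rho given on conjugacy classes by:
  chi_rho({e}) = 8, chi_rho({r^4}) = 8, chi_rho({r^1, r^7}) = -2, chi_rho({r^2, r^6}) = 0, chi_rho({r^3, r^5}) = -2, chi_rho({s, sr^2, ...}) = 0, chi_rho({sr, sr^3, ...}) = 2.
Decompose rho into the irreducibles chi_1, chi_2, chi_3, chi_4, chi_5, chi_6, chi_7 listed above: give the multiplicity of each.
Multiplicities: chi_1: 1, chi_2: 0, chi_3: 1, chi_4: 2, chi_5: 0, chi_6: 2, chi_7: 0.

Proof sketch: Use <chi_rho, chi> = (1/|G|) sum_C |C| * chi_rho(C) * conj(chi(C)) with |G| = 16 for each irreducible chi in the table:
  <chi_rho, chi_1> = (1/16)[1*(8)*conj(1) + 1*(8)*conj(1) + 2*(-2)*conj(1) + 2*(0)*conj(1) + 2*(-2)*conj(1) + 4*(0)*conj(1) + 4*(2)*conj(1)]
      = (1/16)[(8) + (8) + (-4) + (0) + (-4) + (0) + (8)] = 16/16 = 1
  <chi_rho, chi_2> = (1/16)[1*(8)*conj(1) + 1*(8)*conj(1) + 2*(-2)*conj(1) + 2*(0)*conj(1) + 2*(-2)*conj(1) + 4*(0)*conj(-1) + 4*(2)*conj(-1)]
      = (1/16)[(8) + (8) + (-4) + (0) + (-4) + (0) + (-8)] = 0/16 = 0
  <chi_rho, chi_3> = (1/16)[1*(8)*conj(1) + 1*(8)*conj(1) + 2*(-2)*conj(-1) + 2*(0)*conj(1) + 2*(-2)*conj(-1) + 4*(0)*conj(1) + 4*(2)*conj(-1)]
      = (1/16)[(8) + (8) + (4) + (0) + (4) + (0) + (-8)] = 16/16 = 1
  <chi_rho, chi_4> = (1/16)[1*(8)*conj(1) + 1*(8)*conj(1) + 2*(-2)*conj(-1) + 2*(0)*conj(1) + 2*(-2)*conj(-1) + 4*(0)*conj(-1) + 4*(2)*conj(1)]
      = (1/16)[(8) + (8) + (4) + (0) + (4) + (0) + (8)] = 32/16 = 2
  <chi_rho, chi_5> = (1/16)[1*(8)*conj(2) + 1*(8)*conj(-2) + 2*(-2)*conj(sqrt(2)) + 2*(0)*conj(0) + 2*(-2)*conj(-sqrt(2)) + 4*(0)*conj(0) + 4*(2)*conj(0)]
      = (1/16)[(16) + (-16) + (-4*sqrt(2)) + (0) + (4*sqrt(2)) + (0) + (0)] = 0/16 = 0
  <chi_rho, chi_6> = (1/16)[1*(8)*conj(2) + 1*(8)*conj(2) + 2*(-2)*conj(0) + 2*(0)*conj(-2) + 2*(-2)*conj(0) + 4*(0)*conj(0) + 4*(2)*conj(0)]
      = (1/16)[(16) + (16) + (0) + (0) + (0) + (0) + (0)] = 32/16 = 2
  <chi_rho, chi_7> = (1/16)[1*(8)*conj(2) + 1*(8)*conj(-2) + 2*(-2)*conj(-sqrt(2)) + 2*(0)*conj(0) + 2*(-2)*conj(sqrt(2)) + 4*(0)*conj(0) + 4*(2)*conj(0)]
      = (1/16)[(16) + (-16) + (4*sqrt(2)) + (0) + (-4*sqrt(2)) + (0) + (0)] = 0/16 = 0
Dimension check: dim(rho) = sum (mult * dim) = 1*1 + 0*1 + 1*1 + 2*1 + 0*2 + 2*2 + 0*2 = 8 = chi_rho(e) = 8.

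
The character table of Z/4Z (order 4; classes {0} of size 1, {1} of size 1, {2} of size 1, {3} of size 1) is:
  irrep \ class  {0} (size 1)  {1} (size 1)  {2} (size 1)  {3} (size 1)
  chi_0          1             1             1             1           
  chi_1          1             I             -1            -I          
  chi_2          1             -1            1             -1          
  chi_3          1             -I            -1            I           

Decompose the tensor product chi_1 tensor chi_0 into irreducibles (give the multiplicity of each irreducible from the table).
chi_1 tensor chi_0 = chi_1 (all other irreducibles have multiplicity 0).

Explanation: The character of a tensor product is the pointwise product (chi_1 * chi_0)(C) = chi_1(C) * chi_0(C):
  {0}: (1)*(1), {1}: (I)*(1), {2}: (-1)*(1), {3}: (-I)*(1)
so (chi_1 * chi_0) takes values
  {0} -> 1, {1} -> I, {2} -> -1, {3} -> -I.
Now take the inner product of this character with each irreducible chi from the table, <chi_1*chi_0, chi> = (1/4) sum_C |C| (chi_1*chi_0)(C) conj(chi(C)):
  <chi_1*chi_0, chi_0> = (1/4)[1*(1)*conj(1) + 1*(I)*conj(1) + 1*(-1)*conj(1) + 1*(-I)*conj(1)]
      = (1/4)[(1) + (I) + (-1) + (-I)] = 0/4 = 0
  <chi_1*chi_0, chi_1> = (1/4)[1*(1)*conj(1) + 1*(I)*conj(I) + 1*(-1)*conj(-1) + 1*(-I)*conj(-I)]
      = (1/4)[(1) + (1) + (1) + (1)] = 4/4 = 1
  <chi_1*chi_0, chi_2> = (1/4)[1*(1)*conj(1) + 1*(I)*conj(-1) + 1*(-1)*conj(1) + 1*(-I)*conj(-1)]
      = (1/4)[(1) + (-I) + (-1) + (I)] = 0/4 = 0
  <chi_1*chi_0, chi_3> = (1/4)[1*(1)*conj(1) + 1*(I)*conj(-I) + 1*(-1)*conj(-1) + 1*(-I)*conj(I)]
      = (1/4)[(1) + (-1) + (1) + (-1)] = 0/4 = 0
(Exp terms are combined using exp(i*s)*conj(exp(i*t)) = exp(i*(s-t)), and sums of them are collapsed using the identity that for every m > 1 the m distinct m-th roots of unity sum to 0, e.g. 1 + exp(2*I*pi/3) + exp(-2*I*pi/3) = 0.)
Hence the multiplicities are chi_1: 1. Dimension check: dim(chi_1)*dim(chi_0) = 1*1 = 1 and sum (mult * dim) = 1*1 = 1.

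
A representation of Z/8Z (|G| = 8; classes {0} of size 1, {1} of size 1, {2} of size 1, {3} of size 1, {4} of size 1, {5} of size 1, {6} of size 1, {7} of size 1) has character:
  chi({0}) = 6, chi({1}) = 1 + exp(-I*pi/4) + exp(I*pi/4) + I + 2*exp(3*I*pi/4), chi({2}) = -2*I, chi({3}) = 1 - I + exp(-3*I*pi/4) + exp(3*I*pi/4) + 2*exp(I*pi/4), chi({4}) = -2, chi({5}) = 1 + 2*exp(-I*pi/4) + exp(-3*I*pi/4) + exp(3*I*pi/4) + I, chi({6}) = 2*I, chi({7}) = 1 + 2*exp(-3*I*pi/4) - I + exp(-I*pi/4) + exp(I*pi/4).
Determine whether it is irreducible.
Not irreducible (reducible): <chi, chi> = 8 > 1.

Details: <chi, chi> = (1/|G|) sum_C |C| * |chi(C)|^2 = (1/8)[1*|6|^2 + 1*|1 + exp(-I*pi/4) + exp(I*pi/4) + I + 2*exp(3*I*pi/4)|^2 + 1*|-2*I|^2 + 1*|1 - I + exp(-3*I*pi/4) + exp(3*I*pi/4) + 2*exp(I*pi/4)|^2 + 1*|-2|^2 + 1*|1 + 2*exp(-I*pi/4) + exp(-3*I*pi/4) + exp(3*I*pi/4) + I|^2 + 1*|2*I|^2 + 1*|1 + 2*exp(-3*I*pi/4) - I + exp(-I*pi/4) + exp(I*pi/4)|^2]
  = (1/8)[(36) + (4 + 4*exp(-I*pi/4) + 2*exp(3*I*pi/4) + 2*exp(I*pi/4)) + (4) + (4 + 2*exp(-3*I*pi/4) + 2*exp(-I*pi/4) + 4*exp(3*I*pi/4)) + (4) + (4 + 2*exp(-3*I*pi/4) + 2*exp(-I*pi/4) + 4*exp(3*I*pi/4)) + (4) + (4 + 4*exp(-I*pi/4) + 2*exp(3*I*pi/4) + 2*exp(I*pi/4))] = 64/8 = 8.
(Exp terms are combined using exp(i*s)*conj(exp(i*t)) = exp(i*(s-t)), and sums of them are collapsed using the identity that for every m > 1 the m distinct m-th roots of unity sum to 0, e.g. 1 + exp(2*I*pi/3) + exp(-2*I*pi/3) = 0.)
A character is irreducible iff <chi, chi> = 1, so this representation is reducible.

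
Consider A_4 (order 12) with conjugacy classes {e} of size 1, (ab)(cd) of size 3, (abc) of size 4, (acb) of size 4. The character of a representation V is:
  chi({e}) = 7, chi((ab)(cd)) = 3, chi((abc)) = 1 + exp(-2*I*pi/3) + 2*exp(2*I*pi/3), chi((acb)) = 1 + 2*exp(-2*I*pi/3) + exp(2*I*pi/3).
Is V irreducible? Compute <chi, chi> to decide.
Not irreducible (reducible): <chi, chi> = 7 > 1.

Why: <chi, chi> = (1/|G|) sum_C |C| * |chi(C)|^2 = (1/12)[1*|7|^2 + 3*|3|^2 + 4*|1 + exp(-2*I*pi/3) + 2*exp(2*I*pi/3)|^2 + 4*|1 + 2*exp(-2*I*pi/3) + exp(2*I*pi/3)|^2]
  = (1/12)[(49) + (27) + (4) + (4)] = 84/12 = 7.
(Exp terms are combined using exp(i*s)*conj(exp(i*t)) = exp(i*(s-t)), and sums of them are collapsed using the identity that for every m > 1 the m distinct m-th roots of unity sum to 0, e.g. 1 + exp(2*I*pi/3) + exp(-2*I*pi/3) = 0.)
A character is irreducible iff <chi, chi> = 1, so this representation is reducible.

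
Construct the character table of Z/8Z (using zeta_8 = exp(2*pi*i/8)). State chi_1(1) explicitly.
Character table of Z/8Z (irreps indexed chi_0,...,chi_7 with chi_k(m) = zeta_8^(k*m), zeta_8 = exp(2*pi*i/8)):
  irrep \ class  {0} (size 1)  {1} (size 1)    {2} (size 1)  {3} (size 1)    {4} (size 1)  {5} (size 1)    {6} (size 1)  {7} (size 1)  
  chi_0          1             1               1             1               1             1               1             1             
  chi_1          1             exp(I*pi/4)     I             exp(3*I*pi/4)   -1            exp(-3*I*pi/4)  -I            exp(-I*pi/4)  
  chi_2          1             I               -1            -I              1             I               -1            -I            
  chi_3          1             exp(3*I*pi/4)   -I            exp(I*pi/4)     -1            exp(-I*pi/4)    I             exp(-3*I*pi/4)
  chi_4          1             -1              1             -1              1             -1              1             -1            
  chi_5          1             exp(-3*I*pi/4)  I             exp(-I*pi/4)    -1            exp(I*pi/4)     -I            exp(3*I*pi/4) 
  chi_6          1             -I              -1            I               1             -I              -1            I             
  chi_7          1             exp(-I*pi/4)    -I            exp(-3*I*pi/4)  -1            exp(3*I*pi/4)   I             exp(I*pi/4)   

Spot check: chi_1(1) = zeta_8^(1*1) = zeta_8^1 = exp(I*pi/4).

Details: Z/8Z is abelian, so all 8 irreducible complex representations are 1-dimensional. They are given by chi_k(m) = zeta_8^(k*m) for k = 0,...,7. Row orthogonality: sum_m chi_k(m) conj(chi_l(m)) = 8 * [k = l].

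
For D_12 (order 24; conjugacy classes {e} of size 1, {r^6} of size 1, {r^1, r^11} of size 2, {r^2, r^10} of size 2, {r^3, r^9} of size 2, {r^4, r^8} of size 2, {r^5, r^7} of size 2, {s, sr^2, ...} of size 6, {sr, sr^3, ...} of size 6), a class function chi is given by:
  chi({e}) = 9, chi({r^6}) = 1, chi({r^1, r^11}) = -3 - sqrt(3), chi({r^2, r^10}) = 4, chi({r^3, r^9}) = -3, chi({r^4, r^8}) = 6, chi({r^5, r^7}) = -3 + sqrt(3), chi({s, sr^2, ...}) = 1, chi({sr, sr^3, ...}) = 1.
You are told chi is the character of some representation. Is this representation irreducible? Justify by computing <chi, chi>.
Not irreducible (reducible): <chi, chi> = 11 > 1.

Working: <chi, chi> = (1/|G|) sum_C |C| * |chi(C)|^2 = (1/24)[1*|9|^2 + 1*|1|^2 + 2*|-3 - sqrt(3)|^2 + 2*|4|^2 + 2*|-3|^2 + 2*|6|^2 + 2*|-3 + sqrt(3)|^2 + 6*|1|^2 + 6*|1|^2]
  = (1/24)[(81) + (1) + (12*sqrt(3) + 24) + (32) + (18) + (72) + (24 - 12*sqrt(3)) + (6) + (6)] = 264/24 = 11.
A character is irreducible iff <chi, chi> = 1, so this representation is reducible.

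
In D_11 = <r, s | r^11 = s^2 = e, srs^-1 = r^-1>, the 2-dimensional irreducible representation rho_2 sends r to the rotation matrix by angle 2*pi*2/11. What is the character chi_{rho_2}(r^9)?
chi_{rho_2}(r^9) = 2*cos(2*pi*2*9/11) = -2*cos(3*pi/11)

Why: rho_2(r^9) is rotation by angle 2*pi*2*9/11, whose trace is 2*cos(2*pi*2*9/11) = -2*cos(3*pi/11).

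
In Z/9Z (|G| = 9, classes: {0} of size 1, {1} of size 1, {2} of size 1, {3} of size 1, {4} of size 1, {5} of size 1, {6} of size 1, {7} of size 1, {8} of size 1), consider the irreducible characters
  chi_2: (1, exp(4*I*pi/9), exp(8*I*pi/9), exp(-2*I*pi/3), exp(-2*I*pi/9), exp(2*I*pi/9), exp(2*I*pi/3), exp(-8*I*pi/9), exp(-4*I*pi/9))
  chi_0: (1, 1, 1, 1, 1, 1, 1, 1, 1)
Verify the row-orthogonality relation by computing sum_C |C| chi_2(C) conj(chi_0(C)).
Sum = 0; so <chi_2, chi_0> = 0 (distinct irreducibles are orthogonal).

Solution. Compute term by term over conjugacy classes (|C| * chi_2(C) * conj(chi_0(C))):
  1*(1)*conj(1) + 1*(exp(4*I*pi/9))*conj(1) + 1*(exp(8*I*pi/9))*conj(1) + 1*(exp(-2*I*pi/3))*conj(1) + 1*(exp(-2*I*pi/9))*conj(1) + 1*(exp(2*I*pi/9))*conj(1) + 1*(exp(2*I*pi/3))*conj(1) + 1*(exp(-8*I*pi/9))*conj(1) + 1*(exp(-4*I*pi/9))*conj(1)
  = (1) + (exp(4*I*pi/9)) + (exp(8*I*pi/9)) + (exp(-2*I*pi/3)) + (exp(-2*I*pi/9)) + (exp(2*I*pi/9)) + (exp(2*I*pi/3)) + (exp(-8*I*pi/9)) + (exp(-4*I*pi/9))
  = 0.
(Exp terms are combined using exp(i*s)*conj(exp(i*t)) = exp(i*(s-t)), and sums of them are collapsed using the identity that for every m > 1 the m distinct m-th roots of unity sum to 0, e.g. 1 + exp(2*I*pi/3) + exp(-2*I*pi/3) = 0.)
Dividing by |G| = 9 gives 0/9 = 0, matching the row-orthogonality relation <chi_2, chi_0> = [chi_2 = chi_0].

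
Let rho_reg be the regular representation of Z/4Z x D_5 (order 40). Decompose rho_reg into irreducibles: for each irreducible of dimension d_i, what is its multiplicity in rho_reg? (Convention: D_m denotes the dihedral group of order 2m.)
Each irreducible V_i of dimension d_i appears with multiplicity d_i, i.e. rho_reg = (direct sum over all irreducibles V_i) d_i V_i. The irreducible dimensions for Z/4Z x D_5 are 1, 1, 1, 1, 1, 1, 1, 1, 2, 2, 2, 2, 2, 2, 2, 2: 8 irreducibles of dimension 1, each with multiplicity 1; 8 irreducibles of dimension 2, each with multiplicity 2. Total dimension 8*1*1 + 8*2*2 = 40 = |G|.

Details: General theorem: in the regular representation of a finite group G, each irreducible appears with multiplicity equal to its dimension. Check: dim(rho_reg) = sum d_i^2 = 1 + 1 + 1 + 1 + 1 + 1 + 1 + 1 + 4 + 4 + 4 + 4 + 4 + 4 + 4 + 4 = 40 = |G|.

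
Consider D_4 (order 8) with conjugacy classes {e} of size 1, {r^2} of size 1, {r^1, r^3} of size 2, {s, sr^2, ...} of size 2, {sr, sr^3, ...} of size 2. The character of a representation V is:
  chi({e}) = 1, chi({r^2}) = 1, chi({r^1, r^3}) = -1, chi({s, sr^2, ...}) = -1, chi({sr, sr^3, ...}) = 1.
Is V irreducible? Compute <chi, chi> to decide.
Irreducible: <chi, chi> = 1.

Justification: <chi, chi> = (1/|G|) sum_C |C| * |chi(C)|^2 = (1/8)[1*|1|^2 + 1*|1|^2 + 2*|-1|^2 + 2*|-1|^2 + 2*|1|^2]
  = (1/8)[(1) + (1) + (2) + (2) + (2)] = 8/8 = 1.
A character is irreducible iff <chi, chi> = 1, so this representation is irreducible.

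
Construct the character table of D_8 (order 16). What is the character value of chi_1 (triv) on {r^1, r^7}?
Conjugacy classes: {e} of size 1, {r^4} of size 1, {r^1, r^7} of size 2, {r^2, r^6} of size 2, {r^3, r^5} of size 2, {s, sr^2, ...} of size 4, {sr, sr^3, ...} of size 4.
Character table:
  irrep \ class              {e} (size 1)  {r^4} (size 1)  {r^1, r^7} (size 2)  {r^2, r^6} (size 2)  {r^3, r^5} (size 2)  {s, sr^2, ...} (size 4)  {sr, sr^3, ...} (size 4)
  chi_1 (triv)               1             1               1                    1                    1                    1                        1                       
  chi_2 (sign: r->1, s->-1)  1             1               1                    1                    1                    -1                       -1                      
  chi_3 (r->-1, s->1)        1             1               -1                   1                    -1                   1                        -1                      
  chi_4 (r->-1, s->-1)       1             1               -1                   1                    -1                   -1                       1                       
  chi_5 (2d, j=1)            2             -2              sqrt(2)              0                    -sqrt(2)             0                        0                       
  chi_6 (2d, j=2)            2             2               0                    -2                   0                    0                        0                       
  chi_7 (2d, j=3)            2             -2              -sqrt(2)             0                    sqrt(2)              0                        0                       

Spot check: chi_1 (triv) on {r^1, r^7} = 1.

Explanation: D_8 has order 2*8 = 16 with 7 conjugacy classes, hence 7 irreducibles. Sum of squared dims 1 + 1 + 1 + 1 + 4 + 4 + 4 = 16 = |G|. Linear characters come from the abelianisation; the 2-dimensional irreps have character r^k -> 2*cos(2*pi*j*k/8), reflections -> 0.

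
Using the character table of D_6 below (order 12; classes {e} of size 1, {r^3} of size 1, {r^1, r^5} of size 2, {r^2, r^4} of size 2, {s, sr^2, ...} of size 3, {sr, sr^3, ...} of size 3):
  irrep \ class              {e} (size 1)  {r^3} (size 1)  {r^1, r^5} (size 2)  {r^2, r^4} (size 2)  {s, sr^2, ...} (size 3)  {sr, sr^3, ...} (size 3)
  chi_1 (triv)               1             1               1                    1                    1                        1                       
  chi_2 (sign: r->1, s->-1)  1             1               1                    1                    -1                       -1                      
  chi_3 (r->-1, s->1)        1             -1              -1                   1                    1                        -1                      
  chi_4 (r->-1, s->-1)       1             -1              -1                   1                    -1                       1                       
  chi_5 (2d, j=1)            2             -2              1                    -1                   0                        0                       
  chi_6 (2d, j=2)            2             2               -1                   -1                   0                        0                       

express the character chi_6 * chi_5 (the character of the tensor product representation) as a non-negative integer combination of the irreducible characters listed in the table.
chi_6 tensor chi_5 = chi_3 + chi_4 + chi_5 (all other irreducibles have multiplicity 0).

Derivation: The character of a tensor product is the pointwise product (chi_6 * chi_5)(C) = chi_6(C) * chi_5(C):
  {e}: (2)*(2), {r^3}: (2)*(-2), {r^1, r^5}: (-1)*(1), {r^2, r^4}: (-1)*(-1), {s, sr^2, ...}: (0)*(0), {sr, sr^3, ...}: (0)*(0)
so (chi_6 * chi_5) takes values
  {e} -> 4, {r^3} -> -4, {r^1, r^5} -> -1, {r^2, r^4} -> 1, {s, sr^2, ...} -> 0, {sr, sr^3, ...} -> 0.
Now take the inner product of this character with each irreducible chi from the table, <chi_6*chi_5, chi> = (1/12) sum_C |C| (chi_6*chi_5)(C) conj(chi(C)):
  <chi_6*chi_5, chi_1> = (1/12)[1*(4)*conj(1) + 1*(-4)*conj(1) + 2*(-1)*conj(1) + 2*(1)*conj(1) + 3*(0)*conj(1) + 3*(0)*conj(1)]
      = (1/12)[(4) + (-4) + (-2) + (2) + (0) + (0)] = 0/12 = 0
  <chi_6*chi_5, chi_2> = (1/12)[1*(4)*conj(1) + 1*(-4)*conj(1) + 2*(-1)*conj(1) + 2*(1)*conj(1) + 3*(0)*conj(-1) + 3*(0)*conj(-1)]
      = (1/12)[(4) + (-4) + (-2) + (2) + (0) + (0)] = 0/12 = 0
  <chi_6*chi_5, chi_3> = (1/12)[1*(4)*conj(1) + 1*(-4)*conj(-1) + 2*(-1)*conj(-1) + 2*(1)*conj(1) + 3*(0)*conj(1) + 3*(0)*conj(-1)]
      = (1/12)[(4) + (4) + (2) + (2) + (0) + (0)] = 12/12 = 1
  <chi_6*chi_5, chi_4> = (1/12)[1*(4)*conj(1) + 1*(-4)*conj(-1) + 2*(-1)*conj(-1) + 2*(1)*conj(1) + 3*(0)*conj(-1) + 3*(0)*conj(1)]
      = (1/12)[(4) + (4) + (2) + (2) + (0) + (0)] = 12/12 = 1
  <chi_6*chi_5, chi_5> = (1/12)[1*(4)*conj(2) + 1*(-4)*conj(-2) + 2*(-1)*conj(1) + 2*(1)*conj(-1) + 3*(0)*conj(0) + 3*(0)*conj(0)]
      = (1/12)[(8) + (8) + (-2) + (-2) + (0) + (0)] = 12/12 = 1
  <chi_6*chi_5, chi_6> = (1/12)[1*(4)*conj(2) + 1*(-4)*conj(2) + 2*(-1)*conj(-1) + 2*(1)*conj(-1) + 3*(0)*conj(0) + 3*(0)*conj(0)]
      = (1/12)[(8) + (-8) + (2) + (-2) + (0) + (0)] = 0/12 = 0
Hence the multiplicities are chi_3: 1, chi_4: 1, chi_5: 1. Dimension check: dim(chi_6)*dim(chi_5) = 2*2 = 4 and sum (mult * dim) = 1*1 + 1*1 + 1*2 = 4.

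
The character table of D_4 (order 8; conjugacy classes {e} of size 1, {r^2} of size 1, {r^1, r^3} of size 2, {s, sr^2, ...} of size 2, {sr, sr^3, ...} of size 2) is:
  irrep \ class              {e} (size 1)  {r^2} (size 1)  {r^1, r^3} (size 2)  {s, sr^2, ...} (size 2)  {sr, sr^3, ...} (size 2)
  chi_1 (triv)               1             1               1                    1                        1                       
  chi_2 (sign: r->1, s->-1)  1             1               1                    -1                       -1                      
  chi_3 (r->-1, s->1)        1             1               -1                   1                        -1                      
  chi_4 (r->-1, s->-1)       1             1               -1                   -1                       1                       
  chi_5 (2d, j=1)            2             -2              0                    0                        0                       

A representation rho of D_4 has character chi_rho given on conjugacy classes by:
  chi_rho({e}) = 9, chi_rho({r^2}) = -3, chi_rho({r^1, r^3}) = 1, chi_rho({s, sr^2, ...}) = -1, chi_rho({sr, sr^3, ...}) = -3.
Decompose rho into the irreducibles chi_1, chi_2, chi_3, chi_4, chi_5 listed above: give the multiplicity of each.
Multiplicities: chi_1: 0, chi_2: 2, chi_3: 1, chi_4: 0, chi_5: 3.

Justification: Use <chi_rho, chi> = (1/|G|) sum_C |C| * chi_rho(C) * conj(chi(C)) with |G| = 8 for each irreducible chi in the table:
  <chi_rho, chi_1> = (1/8)[1*(9)*conj(1) + 1*(-3)*conj(1) + 2*(1)*conj(1) + 2*(-1)*conj(1) + 2*(-3)*conj(1)]
      = (1/8)[(9) + (-3) + (2) + (-2) + (-6)] = 0/8 = 0
  <chi_rho, chi_2> = (1/8)[1*(9)*conj(1) + 1*(-3)*conj(1) + 2*(1)*conj(1) + 2*(-1)*conj(-1) + 2*(-3)*conj(-1)]
      = (1/8)[(9) + (-3) + (2) + (2) + (6)] = 16/8 = 2
  <chi_rho, chi_3> = (1/8)[1*(9)*conj(1) + 1*(-3)*conj(1) + 2*(1)*conj(-1) + 2*(-1)*conj(1) + 2*(-3)*conj(-1)]
      = (1/8)[(9) + (-3) + (-2) + (-2) + (6)] = 8/8 = 1
  <chi_rho, chi_4> = (1/8)[1*(9)*conj(1) + 1*(-3)*conj(1) + 2*(1)*conj(-1) + 2*(-1)*conj(-1) + 2*(-3)*conj(1)]
      = (1/8)[(9) + (-3) + (-2) + (2) + (-6)] = 0/8 = 0
  <chi_rho, chi_5> = (1/8)[1*(9)*conj(2) + 1*(-3)*conj(-2) + 2*(1)*conj(0) + 2*(-1)*conj(0) + 2*(-3)*conj(0)]
      = (1/8)[(18) + (6) + (0) + (0) + (0)] = 24/8 = 3
Dimension check: dim(rho) = sum (mult * dim) = 0*1 + 2*1 + 1*1 + 0*1 + 3*2 = 9 = chi_rho(e) = 9.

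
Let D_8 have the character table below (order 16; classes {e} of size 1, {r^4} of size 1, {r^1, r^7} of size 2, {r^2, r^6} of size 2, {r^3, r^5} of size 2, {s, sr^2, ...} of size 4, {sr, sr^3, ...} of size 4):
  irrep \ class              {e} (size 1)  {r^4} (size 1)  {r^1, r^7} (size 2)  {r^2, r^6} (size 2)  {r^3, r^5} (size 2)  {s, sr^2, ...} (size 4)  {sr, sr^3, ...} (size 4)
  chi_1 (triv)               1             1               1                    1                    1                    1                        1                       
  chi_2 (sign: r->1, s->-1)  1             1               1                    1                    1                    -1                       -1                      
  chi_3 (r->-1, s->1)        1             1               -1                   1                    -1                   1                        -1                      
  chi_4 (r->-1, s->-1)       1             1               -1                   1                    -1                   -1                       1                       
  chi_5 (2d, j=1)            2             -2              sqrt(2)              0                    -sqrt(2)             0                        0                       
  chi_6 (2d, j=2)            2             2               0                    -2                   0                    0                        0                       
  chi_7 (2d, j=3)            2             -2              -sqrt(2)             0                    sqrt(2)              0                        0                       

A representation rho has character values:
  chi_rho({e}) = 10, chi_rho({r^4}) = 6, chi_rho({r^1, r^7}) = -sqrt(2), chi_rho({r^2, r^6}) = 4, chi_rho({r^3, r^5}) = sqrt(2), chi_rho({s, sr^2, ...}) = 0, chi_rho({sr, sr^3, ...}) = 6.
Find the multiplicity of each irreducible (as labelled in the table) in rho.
Multiplicities: chi_1: 3, chi_2: 0, chi_3: 0, chi_4: 3, chi_5: 0, chi_6: 1, chi_7: 1.

Argument: Use <chi_rho, chi> = (1/|G|) sum_C |C| * chi_rho(C) * conj(chi(C)) with |G| = 16 for each irreducible chi in the table:
  <chi_rho, chi_1> = (1/16)[1*(10)*conj(1) + 1*(6)*conj(1) + 2*(-sqrt(2))*conj(1) + 2*(4)*conj(1) + 2*(sqrt(2))*conj(1) + 4*(0)*conj(1) + 4*(6)*conj(1)]
      = (1/16)[(10) + (6) + (-2*sqrt(2)) + (8) + (2*sqrt(2)) + (0) + (24)] = 48/16 = 3
  <chi_rho, chi_2> = (1/16)[1*(10)*conj(1) + 1*(6)*conj(1) + 2*(-sqrt(2))*conj(1) + 2*(4)*conj(1) + 2*(sqrt(2))*conj(1) + 4*(0)*conj(-1) + 4*(6)*conj(-1)]
      = (1/16)[(10) + (6) + (-2*sqrt(2)) + (8) + (2*sqrt(2)) + (0) + (-24)] = 0/16 = 0
  <chi_rho, chi_3> = (1/16)[1*(10)*conj(1) + 1*(6)*conj(1) + 2*(-sqrt(2))*conj(-1) + 2*(4)*conj(1) + 2*(sqrt(2))*conj(-1) + 4*(0)*conj(1) + 4*(6)*conj(-1)]
      = (1/16)[(10) + (6) + (2*sqrt(2)) + (8) + (-2*sqrt(2)) + (0) + (-24)] = 0/16 = 0
  <chi_rho, chi_4> = (1/16)[1*(10)*conj(1) + 1*(6)*conj(1) + 2*(-sqrt(2))*conj(-1) + 2*(4)*conj(1) + 2*(sqrt(2))*conj(-1) + 4*(0)*conj(-1) + 4*(6)*conj(1)]
      = (1/16)[(10) + (6) + (2*sqrt(2)) + (8) + (-2*sqrt(2)) + (0) + (24)] = 48/16 = 3
  <chi_rho, chi_5> = (1/16)[1*(10)*conj(2) + 1*(6)*conj(-2) + 2*(-sqrt(2))*conj(sqrt(2)) + 2*(4)*conj(0) + 2*(sqrt(2))*conj(-sqrt(2)) + 4*(0)*conj(0) + 4*(6)*conj(0)]
      = (1/16)[(20) + (-12) + (-4) + (0) + (-4) + (0) + (0)] = 0/16 = 0
  <chi_rho, chi_6> = (1/16)[1*(10)*conj(2) + 1*(6)*conj(2) + 2*(-sqrt(2))*conj(0) + 2*(4)*conj(-2) + 2*(sqrt(2))*conj(0) + 4*(0)*conj(0) + 4*(6)*conj(0)]
      = (1/16)[(20) + (12) + (0) + (-16) + (0) + (0) + (0)] = 16/16 = 1
  <chi_rho, chi_7> = (1/16)[1*(10)*conj(2) + 1*(6)*conj(-2) + 2*(-sqrt(2))*conj(-sqrt(2)) + 2*(4)*conj(0) + 2*(sqrt(2))*conj(sqrt(2)) + 4*(0)*conj(0) + 4*(6)*conj(0)]
      = (1/16)[(20) + (-12) + (4) + (0) + (4) + (0) + (0)] = 16/16 = 1
Dimension check: dim(rho) = sum (mult * dim) = 3*1 + 0*1 + 0*1 + 3*1 + 0*2 + 1*2 + 1*2 = 10 = chi_rho(e) = 10.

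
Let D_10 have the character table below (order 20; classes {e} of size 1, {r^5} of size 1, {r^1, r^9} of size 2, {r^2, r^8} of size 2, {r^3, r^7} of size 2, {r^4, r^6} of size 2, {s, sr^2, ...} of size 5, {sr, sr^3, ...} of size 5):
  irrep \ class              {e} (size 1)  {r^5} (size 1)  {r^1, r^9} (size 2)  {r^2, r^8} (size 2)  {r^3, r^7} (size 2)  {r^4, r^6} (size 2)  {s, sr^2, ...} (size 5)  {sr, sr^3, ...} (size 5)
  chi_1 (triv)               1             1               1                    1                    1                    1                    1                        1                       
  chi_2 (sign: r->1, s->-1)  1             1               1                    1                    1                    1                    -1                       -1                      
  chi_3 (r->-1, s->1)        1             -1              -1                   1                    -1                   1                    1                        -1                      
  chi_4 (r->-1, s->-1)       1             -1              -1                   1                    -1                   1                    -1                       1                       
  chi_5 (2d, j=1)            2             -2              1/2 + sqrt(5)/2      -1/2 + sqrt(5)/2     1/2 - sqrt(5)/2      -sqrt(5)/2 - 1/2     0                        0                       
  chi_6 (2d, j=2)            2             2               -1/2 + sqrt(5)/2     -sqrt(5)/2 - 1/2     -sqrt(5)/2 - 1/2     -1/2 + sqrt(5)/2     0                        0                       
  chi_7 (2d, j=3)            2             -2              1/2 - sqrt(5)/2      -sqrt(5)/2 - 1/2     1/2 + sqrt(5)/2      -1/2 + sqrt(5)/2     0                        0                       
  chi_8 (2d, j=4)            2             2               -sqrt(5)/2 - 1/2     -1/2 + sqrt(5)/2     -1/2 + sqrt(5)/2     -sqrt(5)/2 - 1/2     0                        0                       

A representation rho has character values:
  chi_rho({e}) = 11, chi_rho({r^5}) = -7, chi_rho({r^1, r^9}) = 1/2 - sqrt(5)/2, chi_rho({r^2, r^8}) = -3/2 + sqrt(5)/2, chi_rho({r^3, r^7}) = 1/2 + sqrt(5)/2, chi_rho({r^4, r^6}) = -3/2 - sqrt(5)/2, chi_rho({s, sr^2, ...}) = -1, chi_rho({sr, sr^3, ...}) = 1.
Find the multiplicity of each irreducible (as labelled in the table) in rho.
Multiplicities: chi_1: 0, chi_2: 0, chi_3: 0, chi_4: 1, chi_5: 2, chi_6: 0, chi_7: 2, chi_8: 1.

Details: Use <chi_rho, chi> = (1/|G|) sum_C |C| * chi_rho(C) * conj(chi(C)) with |G| = 20 for each irreducible chi in the table:
  <chi_rho, chi_1> = (1/20)[1*(11)*conj(1) + 1*(-7)*conj(1) + 2*(1/2 - sqrt(5)/2)*conj(1) + 2*(-3/2 + sqrt(5)/2)*conj(1) + 2*(1/2 + sqrt(5)/2)*conj(1) + 2*(-3/2 - sqrt(5)/2)*conj(1) + 5*(-1)*conj(1) + 5*(1)*conj(1)]
      = (1/20)[(11) + (-7) + (1 - sqrt(5)) + (-3 + sqrt(5)) + (1 + sqrt(5)) + (-3 - sqrt(5)) + (-5) + (5)] = 0/20 = 0
  <chi_rho, chi_2> = (1/20)[1*(11)*conj(1) + 1*(-7)*conj(1) + 2*(1/2 - sqrt(5)/2)*conj(1) + 2*(-3/2 + sqrt(5)/2)*conj(1) + 2*(1/2 + sqrt(5)/2)*conj(1) + 2*(-3/2 - sqrt(5)/2)*conj(1) + 5*(-1)*conj(-1) + 5*(1)*conj(-1)]
      = (1/20)[(11) + (-7) + (1 - sqrt(5)) + (-3 + sqrt(5)) + (1 + sqrt(5)) + (-3 - sqrt(5)) + (5) + (-5)] = 0/20 = 0
  <chi_rho, chi_3> = (1/20)[1*(11)*conj(1) + 1*(-7)*conj(-1) + 2*(1/2 - sqrt(5)/2)*conj(-1) + 2*(-3/2 + sqrt(5)/2)*conj(1) + 2*(1/2 + sqrt(5)/2)*conj(-1) + 2*(-3/2 - sqrt(5)/2)*conj(1) + 5*(-1)*conj(1) + 5*(1)*conj(-1)]
      = (1/20)[(11) + (7) + (-1 + sqrt(5)) + (-3 + sqrt(5)) + (-sqrt(5) - 1) + (-3 - sqrt(5)) + (-5) + (-5)] = 0/20 = 0
  <chi_rho, chi_4> = (1/20)[1*(11)*conj(1) + 1*(-7)*conj(-1) + 2*(1/2 - sqrt(5)/2)*conj(-1) + 2*(-3/2 + sqrt(5)/2)*conj(1) + 2*(1/2 + sqrt(5)/2)*conj(-1) + 2*(-3/2 - sqrt(5)/2)*conj(1) + 5*(-1)*conj(-1) + 5*(1)*conj(1)]
      = (1/20)[(11) + (7) + (-1 + sqrt(5)) + (-3 + sqrt(5)) + (-sqrt(5) - 1) + (-3 - sqrt(5)) + (5) + (5)] = 20/20 = 1
  <chi_rho, chi_5> = (1/20)[1*(11)*conj(2) + 1*(-7)*conj(-2) + 2*(1/2 - sqrt(5)/2)*conj(1/2 + sqrt(5)/2) + 2*(-3/2 + sqrt(5)/2)*conj(-1/2 + sqrt(5)/2) + 2*(1/2 + sqrt(5)/2)*conj(1/2 - sqrt(5)/2) + 2*(-3/2 - sqrt(5)/2)*conj(-sqrt(5)/2 - 1/2) + 5*(-1)*conj(0) + 5*(1)*conj(0)]
      = (1/20)[(22) + (14) + (-2) + (4 - 2*sqrt(5)) + (-2) + (4 + 2*sqrt(5)) + (0) + (0)] = 40/20 = 2
  <chi_rho, chi_6> = (1/20)[1*(11)*conj(2) + 1*(-7)*conj(2) + 2*(1/2 - sqrt(5)/2)*conj(-1/2 + sqrt(5)/2) + 2*(-3/2 + sqrt(5)/2)*conj(-sqrt(5)/2 - 1/2) + 2*(1/2 + sqrt(5)/2)*conj(-sqrt(5)/2 - 1/2) + 2*(-3/2 - sqrt(5)/2)*conj(-1/2 + sqrt(5)/2) + 5*(-1)*conj(0) + 5*(1)*conj(0)]
      = (1/20)[(22) + (-14) + (-3 + sqrt(5)) + (-1 + sqrt(5)) + (-3 - sqrt(5)) + (-sqrt(5) - 1) + (0) + (0)] = 0/20 = 0
  <chi_rho, chi_7> = (1/20)[1*(11)*conj(2) + 1*(-7)*conj(-2) + 2*(1/2 - sqrt(5)/2)*conj(1/2 - sqrt(5)/2) + 2*(-3/2 + sqrt(5)/2)*conj(-sqrt(5)/2 - 1/2) + 2*(1/2 + sqrt(5)/2)*conj(1/2 + sqrt(5)/2) + 2*(-3/2 - sqrt(5)/2)*conj(-1/2 + sqrt(5)/2) + 5*(-1)*conj(0) + 5*(1)*conj(0)]
      = (1/20)[(22) + (14) + (3 - sqrt(5)) + (-1 + sqrt(5)) + (sqrt(5) + 3) + (-sqrt(5) - 1) + (0) + (0)] = 40/20 = 2
  <chi_rho, chi_8> = (1/20)[1*(11)*conj(2) + 1*(-7)*conj(2) + 2*(1/2 - sqrt(5)/2)*conj(-sqrt(5)/2 - 1/2) + 2*(-3/2 + sqrt(5)/2)*conj(-1/2 + sqrt(5)/2) + 2*(1/2 + sqrt(5)/2)*conj(-1/2 + sqrt(5)/2) + 2*(-3/2 - sqrt(5)/2)*conj(-sqrt(5)/2 - 1/2) + 5*(-1)*conj(0) + 5*(1)*conj(0)]
      = (1/20)[(22) + (-14) + (2) + (4 - 2*sqrt(5)) + (2) + (4 + 2*sqrt(5)) + (0) + (0)] = 20/20 = 1
Dimension check: dim(rho) = sum (mult * dim) = 0*1 + 0*1 + 0*1 + 1*1 + 2*2 + 0*2 + 2*2 + 1*2 = 11 = chi_rho(e) = 11.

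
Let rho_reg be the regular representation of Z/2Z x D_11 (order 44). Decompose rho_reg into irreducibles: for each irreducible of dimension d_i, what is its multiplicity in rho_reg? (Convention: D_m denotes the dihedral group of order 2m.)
Each irreducible V_i of dimension d_i appears with multiplicity d_i, i.e. rho_reg = (direct sum over all irreducibles V_i) d_i V_i. The irreducible dimensions for Z/2Z x D_11 are 1, 1, 1, 1, 2, 2, 2, 2, 2, 2, 2, 2, 2, 2: 4 irreducibles of dimension 1, each with multiplicity 1; 10 irreducibles of dimension 2, each with multiplicity 2. Total dimension 4*1*1 + 10*2*2 = 44 = |G|.

Derivation: General theorem: in the regular representation of a finite group G, each irreducible appears with multiplicity equal to its dimension. Check: dim(rho_reg) = sum d_i^2 = 1 + 1 + 1 + 1 + 4 + 4 + 4 + 4 + 4 + 4 + 4 + 4 + 4 + 4 = 44 = |G|.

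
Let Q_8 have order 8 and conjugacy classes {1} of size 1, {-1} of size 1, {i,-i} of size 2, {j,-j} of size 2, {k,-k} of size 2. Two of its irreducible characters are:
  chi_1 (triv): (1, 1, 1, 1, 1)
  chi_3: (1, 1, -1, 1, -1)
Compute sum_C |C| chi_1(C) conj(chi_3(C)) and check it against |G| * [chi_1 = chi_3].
Sum = 0; so <chi_1, chi_3> = 0 (distinct irreducibles are orthogonal).

Why: Compute term by term over conjugacy classes (|C| * chi_1(C) * conj(chi_3(C))):
  1*(1)*conj(1) + 1*(1)*conj(1) + 2*(1)*conj(-1) + 2*(1)*conj(1) + 2*(1)*conj(-1)
  = (1) + (1) + (-2) + (2) + (-2)
  = 0.
Dividing by |G| = 8 gives 0/8 = 0, matching the row-orthogonality relation <chi_1, chi_3> = [chi_1 = chi_3].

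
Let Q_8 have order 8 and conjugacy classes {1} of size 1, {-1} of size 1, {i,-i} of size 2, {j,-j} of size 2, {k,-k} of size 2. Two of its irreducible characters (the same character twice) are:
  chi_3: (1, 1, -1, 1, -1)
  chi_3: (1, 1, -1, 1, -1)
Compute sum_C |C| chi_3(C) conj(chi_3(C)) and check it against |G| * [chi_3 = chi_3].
Sum = 8 = |G| = 8; so <chi_3, chi_3> = 1 (norm-1 confirms irreducibility).

Reasoning: Compute term by term over conjugacy classes (|C| * chi_3(C) * conj(chi_3(C))):
  1*(1)*conj(1) + 1*(1)*conj(1) + 2*(-1)*conj(-1) + 2*(1)*conj(1) + 2*(-1)*conj(-1)
  = (1) + (1) + (2) + (2) + (2)
  = 8.
Dividing by |G| = 8 gives 8/8 = 1, matching the row-orthogonality relation <chi_3, chi_3> = [chi_3 = chi_3].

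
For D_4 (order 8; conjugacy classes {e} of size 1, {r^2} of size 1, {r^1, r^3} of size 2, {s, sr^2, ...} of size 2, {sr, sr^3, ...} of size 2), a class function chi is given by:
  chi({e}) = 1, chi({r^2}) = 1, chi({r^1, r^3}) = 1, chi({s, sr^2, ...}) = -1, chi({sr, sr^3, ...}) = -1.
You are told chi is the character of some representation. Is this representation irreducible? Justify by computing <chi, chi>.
Irreducible: <chi, chi> = 1.

<chi, chi> = (1/|G|) sum_C |C| * |chi(C)|^2 = (1/8)[1*|1|^2 + 1*|1|^2 + 2*|1|^2 + 2*|-1|^2 + 2*|-1|^2]
  = (1/8)[(1) + (1) + (2) + (2) + (2)] = 8/8 = 1.
A character is irreducible iff <chi, chi> = 1, so this representation is irreducible.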